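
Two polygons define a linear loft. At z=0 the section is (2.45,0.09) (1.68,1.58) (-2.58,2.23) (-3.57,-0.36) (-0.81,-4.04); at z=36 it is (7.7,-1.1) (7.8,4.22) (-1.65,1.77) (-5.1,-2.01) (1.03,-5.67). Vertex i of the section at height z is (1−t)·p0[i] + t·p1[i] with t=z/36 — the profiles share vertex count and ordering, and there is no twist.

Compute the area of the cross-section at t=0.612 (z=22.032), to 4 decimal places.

Cross-section at t=0.612: each vertex is (1-t)·p0[i] + t·p1[i].
  v1: (1-0.612)·(2.45,0.09) + 0.612·(7.7,-1.1) = (5.6630,-0.6383)
  v2: (1-0.612)·(1.68,1.58) + 0.612·(7.8,4.22) = (5.4254,3.1957)
  v3: (1-0.612)·(-2.58,2.23) + 0.612·(-1.65,1.77) = (-2.0108,1.9485)
  v4: (1-0.612)·(-3.57,-0.36) + 0.612·(-5.1,-2.01) = (-4.5064,-1.3698)
  v5: (1-0.612)·(-0.81,-4.04) + 0.612·(1.03,-5.67) = (0.3161,-5.0376)
Shoelace sum Σ(x_i·y_{i+1} − x_{i+1}·y_i):
  i=1: 5.6630·3.1957 − 5.4254·-0.6383 = +21.5601 (running +21.5601)
  i=2: 5.4254·1.9485 − -2.0108·3.1957 = +16.9974 (running +38.5574)
  i=3: -2.0108·-1.3698 − -4.5064·1.9485 = +11.5350 (running +50.0924)
  i=4: -4.5064·-5.0376 − 0.3161·-1.3698 = +23.1340 (running +73.2265)
  i=5: 0.3161·-0.6383 − 5.6630·-5.0376 = +28.3260 (running +101.5524)
Area = |Σ|/2 = |101.5524|/2 = 50.7762

Area at t=0.612: 50.7762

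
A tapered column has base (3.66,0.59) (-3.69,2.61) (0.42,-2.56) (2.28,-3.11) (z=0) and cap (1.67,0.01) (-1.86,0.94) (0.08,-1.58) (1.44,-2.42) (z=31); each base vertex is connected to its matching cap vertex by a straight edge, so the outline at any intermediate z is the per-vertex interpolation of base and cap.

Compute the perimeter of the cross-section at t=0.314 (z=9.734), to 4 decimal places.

Cross-section at t=0.314: each vertex is (1-t)·p0[i] + t·p1[i].
  v1: (1-0.314)·(3.66,0.59) + 0.314·(1.67,0.01) = (3.0351,0.4079)
  v2: (1-0.314)·(-3.69,2.61) + 0.314·(-1.86,0.94) = (-3.1154,2.0856)
  v3: (1-0.314)·(0.42,-2.56) + 0.314·(0.08,-1.58) = (0.3132,-2.2523)
  v4: (1-0.314)·(2.28,-3.11) + 0.314·(1.44,-2.42) = (2.0162,-2.8933)
Perimeter = Σ |v_{i+1} − v_i|:
  edge 1→2: √(-6.1505² + 1.6777²) = 6.3752 (running 6.3752)
  edge 2→3: √(3.4286² + -4.3379²) = 5.5293 (running 11.9045)
  edge 3→4: √(1.7030² + -0.6411²) = 1.8197 (running 13.7242)
  edge 4→1: √(1.0189² + 3.3012²) = 3.4549 (running 17.1791)
Perimeter = 17.1791

Perimeter at t=0.314: 17.1791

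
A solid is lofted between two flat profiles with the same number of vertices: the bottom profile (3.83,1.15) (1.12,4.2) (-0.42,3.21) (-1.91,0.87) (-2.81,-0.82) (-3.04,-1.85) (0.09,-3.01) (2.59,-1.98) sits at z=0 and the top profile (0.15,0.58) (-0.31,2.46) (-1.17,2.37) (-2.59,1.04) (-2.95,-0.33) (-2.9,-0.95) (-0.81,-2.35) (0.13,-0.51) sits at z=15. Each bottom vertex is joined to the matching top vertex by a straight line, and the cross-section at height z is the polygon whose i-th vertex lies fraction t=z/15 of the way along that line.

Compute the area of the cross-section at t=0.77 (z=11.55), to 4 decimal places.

Cross-section at t=0.77: each vertex is (1-t)·p0[i] + t·p1[i].
  v1: (1-0.77)·(3.83,1.15) + 0.77·(0.15,0.58) = (0.9964,0.7111)
  v2: (1-0.77)·(1.12,4.2) + 0.77·(-0.31,2.46) = (0.0189,2.8602)
  v3: (1-0.77)·(-0.42,3.21) + 0.77·(-1.17,2.37) = (-0.9975,2.5632)
  v4: (1-0.77)·(-1.91,0.87) + 0.77·(-2.59,1.04) = (-2.4336,1.0009)
  v5: (1-0.77)·(-2.81,-0.82) + 0.77·(-2.95,-0.33) = (-2.9178,-0.4427)
  v6: (1-0.77)·(-3.04,-1.85) + 0.77·(-2.9,-0.95) = (-2.9322,-1.1570)
  v7: (1-0.77)·(0.09,-3.01) + 0.77·(-0.81,-2.35) = (-0.6030,-2.5018)
  v8: (1-0.77)·(2.59,-1.98) + 0.77·(0.13,-0.51) = (0.6958,-0.8481)
Shoelace sum Σ(x_i·y_{i+1} − x_{i+1}·y_i):
  i=1: 0.9964·2.8602 − 0.0189·0.7111 = +2.8365 (running +2.8365)
  i=2: 0.0189·2.5632 − -0.9975·2.8602 = +2.9015 (running +5.7380)
  i=3: -0.9975·1.0009 − -2.4336·2.5632 = +5.2394 (running +10.9774)
  i=4: -2.4336·-0.4427 − -2.9178·1.0009 = +3.9978 (running +14.9751)
  i=5: -2.9178·-1.1570 − -2.9322·-0.4427 = +2.0778 (running +17.0530)
  i=6: -2.9322·-2.5018 − -0.6030·-1.1570 = +6.6381 (running +23.6911)
  i=7: -0.6030·-0.8481 − 0.6958·-2.5018 = +2.2522 (running +25.9432)
  i=8: 0.6958·0.7111 − 0.9964·-0.8481 = +1.3398 (running +27.2830)
Area = |Σ|/2 = |27.2830|/2 = 13.6415

Area at t=0.77: 13.6415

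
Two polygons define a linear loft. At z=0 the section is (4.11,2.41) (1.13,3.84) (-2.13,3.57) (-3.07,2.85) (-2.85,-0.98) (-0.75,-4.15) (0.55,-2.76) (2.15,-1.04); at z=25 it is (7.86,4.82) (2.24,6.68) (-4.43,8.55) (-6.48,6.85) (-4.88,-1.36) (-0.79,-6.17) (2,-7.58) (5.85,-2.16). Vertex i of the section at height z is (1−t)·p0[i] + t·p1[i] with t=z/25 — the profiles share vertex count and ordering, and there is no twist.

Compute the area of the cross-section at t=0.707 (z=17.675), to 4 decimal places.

Cross-section at t=0.707: each vertex is (1-t)·p0[i] + t·p1[i].
  v1: (1-0.707)·(4.11,2.41) + 0.707·(7.86,4.82) = (6.7613,4.1139)
  v2: (1-0.707)·(1.13,3.84) + 0.707·(2.24,6.68) = (1.9148,5.8479)
  v3: (1-0.707)·(-2.13,3.57) + 0.707·(-4.43,8.55) = (-3.7561,7.0909)
  v4: (1-0.707)·(-3.07,2.85) + 0.707·(-6.48,6.85) = (-5.4809,5.6780)
  v5: (1-0.707)·(-2.85,-0.98) + 0.707·(-4.88,-1.36) = (-4.2852,-1.2487)
  v6: (1-0.707)·(-0.75,-4.15) + 0.707·(-0.79,-6.17) = (-0.7783,-5.5781)
  v7: (1-0.707)·(0.55,-2.76) + 0.707·(2,-7.58) = (1.5752,-6.1677)
  v8: (1-0.707)·(2.15,-1.04) + 0.707·(5.85,-2.16) = (4.7659,-1.8318)
Shoelace sum Σ(x_i·y_{i+1} − x_{i+1}·y_i):
  i=1: 6.7613·5.8479 − 1.9148·4.1139 = +31.6619 (running +31.6619)
  i=2: 1.9148·7.0909 − -3.7561·5.8479 = +35.5426 (running +67.2045)
  i=3: -3.7561·5.6780 − -5.4809·7.0909 = +17.5369 (running +84.7414)
  i=4: -5.4809·-1.2487 − -4.2852·5.6780 = +31.1752 (running +115.9166)
  i=5: -4.2852·-5.5781 − -0.7783·-1.2487 = +22.9317 (running +138.8483)
  i=6: -0.7783·-6.1677 − 1.5752·-5.5781 = +13.5866 (running +152.4349)
  i=7: 1.5752·-1.8318 − 4.7659·-6.1677 = +26.5094 (running +178.9443)
  i=8: 4.7659·4.1139 − 6.7613·-1.8318 = +31.9918 (running +210.9361)
Area = |Σ|/2 = |210.9361|/2 = 105.4681

Area at t=0.707: 105.4681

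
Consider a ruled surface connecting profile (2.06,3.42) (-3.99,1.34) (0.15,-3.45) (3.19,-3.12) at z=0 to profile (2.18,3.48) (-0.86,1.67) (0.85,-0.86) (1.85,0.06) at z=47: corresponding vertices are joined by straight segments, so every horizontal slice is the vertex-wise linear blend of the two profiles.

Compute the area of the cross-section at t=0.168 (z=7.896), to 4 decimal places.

Cross-section at t=0.168: each vertex is (1-t)·p0[i] + t·p1[i].
  v1: (1-0.168)·(2.06,3.42) + 0.168·(2.18,3.48) = (2.0802,3.4301)
  v2: (1-0.168)·(-3.99,1.34) + 0.168·(-0.86,1.67) = (-3.4642,1.3954)
  v3: (1-0.168)·(0.15,-3.45) + 0.168·(0.85,-0.86) = (0.2676,-3.0149)
  v4: (1-0.168)·(3.19,-3.12) + 0.168·(1.85,0.06) = (2.9649,-2.5858)
Shoelace sum Σ(x_i·y_{i+1} − x_{i+1}·y_i):
  i=1: 2.0802·1.3954 − -3.4642·3.4301 = +14.7851 (running +14.7851)
  i=2: -3.4642·-3.0149 − 0.2676·1.3954 = +10.0706 (running +24.8557)
  i=3: 0.2676·-2.5858 − 2.9649·-3.0149 = +8.2468 (running +33.1025)
  i=4: 2.9649·3.4301 − 2.0802·-2.5858 = +15.5486 (running +48.6511)
Area = |Σ|/2 = |48.6511|/2 = 24.3255

Area at t=0.168: 24.3255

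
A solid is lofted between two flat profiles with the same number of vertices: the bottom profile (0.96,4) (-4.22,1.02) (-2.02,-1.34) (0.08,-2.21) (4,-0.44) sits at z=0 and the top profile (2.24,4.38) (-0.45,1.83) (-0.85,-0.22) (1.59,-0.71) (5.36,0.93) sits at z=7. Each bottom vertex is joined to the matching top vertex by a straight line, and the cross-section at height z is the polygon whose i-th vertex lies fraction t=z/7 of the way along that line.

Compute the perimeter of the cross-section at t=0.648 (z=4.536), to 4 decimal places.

Perimeter at t=0.648: 18.1722

Cross-section at t=0.648: each vertex is (1-t)·p0[i] + t·p1[i].
  v1: (1-0.648)·(0.96,4) + 0.648·(2.24,4.38) = (1.7894,4.2462)
  v2: (1-0.648)·(-4.22,1.02) + 0.648·(-0.45,1.83) = (-1.7770,1.5449)
  v3: (1-0.648)·(-2.02,-1.34) + 0.648·(-0.85,-0.22) = (-1.2618,-0.6142)
  v4: (1-0.648)·(0.08,-2.21) + 0.648·(1.59,-0.71) = (1.0585,-1.2380)
  v5: (1-0.648)·(4,-0.44) + 0.648·(5.36,0.93) = (4.8813,0.4478)
Perimeter = Σ |v_{i+1} − v_i|:
  edge 1→2: √(-3.5665² + -2.7014²) = 4.4741 (running 4.4741)
  edge 2→3: √(0.5152² + -2.1591²) = 2.2197 (running 6.6938)
  edge 3→4: √(2.3203² + -0.6238²) = 2.4027 (running 9.0965)
  edge 4→5: √(3.8228² + 1.6858²) = 4.1780 (running 13.2745)
  edge 5→1: √(-3.0918² + 3.7985²) = 4.8977 (running 18.1722)
Perimeter = 18.1722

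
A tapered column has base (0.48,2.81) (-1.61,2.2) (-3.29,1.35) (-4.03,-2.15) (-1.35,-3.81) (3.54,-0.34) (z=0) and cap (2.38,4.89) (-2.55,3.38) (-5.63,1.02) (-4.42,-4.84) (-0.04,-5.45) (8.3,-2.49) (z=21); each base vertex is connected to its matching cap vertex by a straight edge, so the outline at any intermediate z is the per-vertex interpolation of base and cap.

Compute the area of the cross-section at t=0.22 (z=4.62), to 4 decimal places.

Area at t=0.22: 40.4210

Cross-section at t=0.22: each vertex is (1-t)·p0[i] + t·p1[i].
  v1: (1-0.22)·(0.48,2.81) + 0.22·(2.38,4.89) = (0.8980,3.2676)
  v2: (1-0.22)·(-1.61,2.2) + 0.22·(-2.55,3.38) = (-1.8168,2.4596)
  v3: (1-0.22)·(-3.29,1.35) + 0.22·(-5.63,1.02) = (-3.8048,1.2774)
  v4: (1-0.22)·(-4.03,-2.15) + 0.22·(-4.42,-4.84) = (-4.1158,-2.7418)
  v5: (1-0.22)·(-1.35,-3.81) + 0.22·(-0.04,-5.45) = (-1.0618,-4.1708)
  v6: (1-0.22)·(3.54,-0.34) + 0.22·(8.3,-2.49) = (4.5872,-0.8130)
Shoelace sum Σ(x_i·y_{i+1} − x_{i+1}·y_i):
  i=1: 0.8980·2.4596 − -1.8168·3.2676 = +8.1453 (running +8.1453)
  i=2: -1.8168·1.2774 − -3.8048·2.4596 = +7.0375 (running +15.1828)
  i=3: -3.8048·-2.7418 − -4.1158·1.2774 = +15.6895 (running +30.8723)
  i=4: -4.1158·-4.1708 − -1.0618·-2.7418 = +14.2549 (running +45.1273)
  i=5: -1.0618·-0.8130 − 4.5872·-4.1708 = +19.9955 (running +65.1228)
  i=6: 4.5872·3.2676 − 0.8980·-0.8130 = +15.7192 (running +80.8420)
Area = |Σ|/2 = |80.8420|/2 = 40.4210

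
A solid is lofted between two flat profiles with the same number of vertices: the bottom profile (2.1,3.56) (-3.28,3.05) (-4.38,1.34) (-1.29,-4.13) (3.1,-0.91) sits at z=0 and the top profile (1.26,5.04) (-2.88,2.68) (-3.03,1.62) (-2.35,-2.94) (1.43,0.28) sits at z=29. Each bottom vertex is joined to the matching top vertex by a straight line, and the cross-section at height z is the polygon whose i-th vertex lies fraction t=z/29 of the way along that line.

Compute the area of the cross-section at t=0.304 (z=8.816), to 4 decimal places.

Cross-section at t=0.304: each vertex is (1-t)·p0[i] + t·p1[i].
  v1: (1-0.304)·(2.1,3.56) + 0.304·(1.26,5.04) = (1.8446,4.0099)
  v2: (1-0.304)·(-3.28,3.05) + 0.304·(-2.88,2.68) = (-3.1584,2.9375)
  v3: (1-0.304)·(-4.38,1.34) + 0.304·(-3.03,1.62) = (-3.9696,1.4251)
  v4: (1-0.304)·(-1.29,-4.13) + 0.304·(-2.35,-2.94) = (-1.6122,-3.7682)
  v5: (1-0.304)·(3.1,-0.91) + 0.304·(1.43,0.28) = (2.5923,-0.5482)
Shoelace sum Σ(x_i·y_{i+1} − x_{i+1}·y_i):
  i=1: 1.8446·2.9375 − -3.1584·4.0099 = +18.0836 (running +18.0836)
  i=2: -3.1584·1.4251 − -3.9696·2.9375 = +7.1597 (running +25.2433)
  i=3: -3.9696·-3.7682 − -1.6122·1.4251 = +17.2560 (running +42.4993)
  i=4: -1.6122·-0.5482 − 2.5923·-3.7682 = +10.6524 (running +53.1517)
  i=5: 2.5923·4.0099 − 1.8446·-0.5482 = +11.4063 (running +64.5580)
Area = |Σ|/2 = |64.5580|/2 = 32.2790

Area at t=0.304: 32.2790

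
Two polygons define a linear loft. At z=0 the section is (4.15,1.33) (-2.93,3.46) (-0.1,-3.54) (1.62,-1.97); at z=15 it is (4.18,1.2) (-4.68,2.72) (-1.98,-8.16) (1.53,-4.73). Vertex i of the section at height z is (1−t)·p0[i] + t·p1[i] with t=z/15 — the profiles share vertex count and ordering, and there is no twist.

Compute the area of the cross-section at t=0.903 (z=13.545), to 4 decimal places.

Cross-section at t=0.903: each vertex is (1-t)·p0[i] + t·p1[i].
  v1: (1-0.903)·(4.15,1.33) + 0.903·(4.18,1.2) = (4.1771,1.2126)
  v2: (1-0.903)·(-2.93,3.46) + 0.903·(-4.68,2.72) = (-4.5103,2.7918)
  v3: (1-0.903)·(-0.1,-3.54) + 0.903·(-1.98,-8.16) = (-1.7976,-7.7119)
  v4: (1-0.903)·(1.62,-1.97) + 0.903·(1.53,-4.73) = (1.5387,-4.4623)
Shoelace sum Σ(x_i·y_{i+1} − x_{i+1}·y_i):
  i=1: 4.1771·2.7918 − -4.5103·1.2126 = +17.1307 (running +17.1307)
  i=2: -4.5103·-7.7119 − -1.7976·2.7918 = +39.8010 (running +56.9317)
  i=3: -1.7976·-4.4623 − 1.5387·-7.7119 = +19.8880 (running +76.8198)
  i=4: 1.5387·1.2126 − 4.1771·-4.4623 = +20.5052 (running +97.3250)
Area = |Σ|/2 = |97.3250|/2 = 48.6625

Area at t=0.903: 48.6625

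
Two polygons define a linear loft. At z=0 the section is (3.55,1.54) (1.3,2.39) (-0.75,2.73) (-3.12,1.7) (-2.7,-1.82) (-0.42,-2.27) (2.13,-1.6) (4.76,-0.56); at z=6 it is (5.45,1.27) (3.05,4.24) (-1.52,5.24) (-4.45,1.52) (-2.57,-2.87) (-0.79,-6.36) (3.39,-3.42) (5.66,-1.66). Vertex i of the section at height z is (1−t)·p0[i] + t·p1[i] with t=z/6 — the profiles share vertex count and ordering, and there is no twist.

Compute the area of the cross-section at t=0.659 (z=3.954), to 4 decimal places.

Cross-section at t=0.659: each vertex is (1-t)·p0[i] + t·p1[i].
  v1: (1-0.659)·(3.55,1.54) + 0.659·(5.45,1.27) = (4.8021,1.3621)
  v2: (1-0.659)·(1.3,2.39) + 0.659·(3.05,4.24) = (2.4532,3.6092)
  v3: (1-0.659)·(-0.75,2.73) + 0.659·(-1.52,5.24) = (-1.2574,4.3841)
  v4: (1-0.659)·(-3.12,1.7) + 0.659·(-4.45,1.52) = (-3.9965,1.5814)
  v5: (1-0.659)·(-2.7,-1.82) + 0.659·(-2.57,-2.87) = (-2.6143,-2.5120)
  v6: (1-0.659)·(-0.42,-2.27) + 0.659·(-0.79,-6.36) = (-0.6638,-4.9653)
  v7: (1-0.659)·(2.13,-1.6) + 0.659·(3.39,-3.42) = (2.9603,-2.7994)
  v8: (1-0.659)·(4.76,-0.56) + 0.659·(5.66,-1.66) = (5.3531,-1.2849)
Shoelace sum Σ(x_i·y_{i+1} − x_{i+1}·y_i):
  i=1: 4.8021·3.6092 − 2.4532·1.3621 = +13.9900 (running +13.9900)
  i=2: 2.4532·4.3841 − -1.2574·3.6092 = +15.2935 (running +29.2835)
  i=3: -1.2574·1.5814 − -3.9965·4.3841 = +15.5324 (running +44.8159)
  i=4: -3.9965·-2.5120 − -2.6143·1.5814 = +14.1732 (running +58.9891)
  i=5: -2.6143·-4.9653 − -0.6638·-2.5120 = +11.3135 (running +70.3026)
  i=6: -0.6638·-2.7994 − 2.9603·-4.9653 = +16.5573 (running +86.8599)
  i=7: 2.9603·-1.2849 − 5.3531·-2.7994 = +11.1816 (running +98.0415)
  i=8: 5.3531·1.3621 − 4.8021·-1.2849 = +13.4615 (running +111.5030)
Area = |Σ|/2 = |111.5030|/2 = 55.7515

Area at t=0.659: 55.7515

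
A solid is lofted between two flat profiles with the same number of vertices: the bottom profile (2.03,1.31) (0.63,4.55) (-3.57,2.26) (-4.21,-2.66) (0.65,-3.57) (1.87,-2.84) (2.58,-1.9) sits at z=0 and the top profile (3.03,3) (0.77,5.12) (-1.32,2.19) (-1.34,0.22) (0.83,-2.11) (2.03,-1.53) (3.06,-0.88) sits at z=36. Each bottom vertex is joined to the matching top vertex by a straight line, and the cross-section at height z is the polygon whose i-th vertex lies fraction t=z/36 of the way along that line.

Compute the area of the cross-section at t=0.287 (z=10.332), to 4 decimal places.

Cross-section at t=0.287: each vertex is (1-t)·p0[i] + t·p1[i].
  v1: (1-0.287)·(2.03,1.31) + 0.287·(3.03,3) = (2.3170,1.7950)
  v2: (1-0.287)·(0.63,4.55) + 0.287·(0.77,5.12) = (0.6702,4.7136)
  v3: (1-0.287)·(-3.57,2.26) + 0.287·(-1.32,2.19) = (-2.9242,2.2399)
  v4: (1-0.287)·(-4.21,-2.66) + 0.287·(-1.34,0.22) = (-3.3863,-1.8334)
  v5: (1-0.287)·(0.65,-3.57) + 0.287·(0.83,-2.11) = (0.7017,-3.1510)
  v6: (1-0.287)·(1.87,-2.84) + 0.287·(2.03,-1.53) = (1.9159,-2.4640)
  v7: (1-0.287)·(2.58,-1.9) + 0.287·(3.06,-0.88) = (2.7178,-1.6073)
Shoelace sum Σ(x_i·y_{i+1} − x_{i+1}·y_i):
  i=1: 2.3170·4.7136 − 0.6702·1.7950 = +9.7184 (running +9.7184)
  i=2: 0.6702·2.2399 − -2.9242·4.7136 = +15.2849 (running +25.0033)
  i=3: -2.9242·-1.8334 − -3.3863·2.2399 = +12.9465 (running +37.9497)
  i=4: -3.3863·-3.1510 − 0.7017·-1.8334 = +11.9566 (running +49.9064)
  i=5: 0.7017·-2.4640 − 1.9159·-3.1510 = +4.3081 (running +54.2145)
  i=6: 1.9159·-1.6073 − 2.7178·-2.4640 = +3.6173 (running +57.8317)
  i=7: 2.7178·1.7950 − 2.3170·-1.6073 = +8.6025 (running +66.4342)
Area = |Σ|/2 = |66.4342|/2 = 33.2171

Area at t=0.287: 33.2171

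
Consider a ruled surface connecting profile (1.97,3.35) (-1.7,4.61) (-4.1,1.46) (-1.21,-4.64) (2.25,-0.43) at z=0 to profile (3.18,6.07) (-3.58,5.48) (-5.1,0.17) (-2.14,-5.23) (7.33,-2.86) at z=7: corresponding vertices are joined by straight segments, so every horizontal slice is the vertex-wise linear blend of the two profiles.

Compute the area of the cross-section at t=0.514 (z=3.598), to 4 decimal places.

Area at t=0.514: 62.7135

Cross-section at t=0.514: each vertex is (1-t)·p0[i] + t·p1[i].
  v1: (1-0.514)·(1.97,3.35) + 0.514·(3.18,6.07) = (2.5919,4.7481)
  v2: (1-0.514)·(-1.7,4.61) + 0.514·(-3.58,5.48) = (-2.6663,5.0572)
  v3: (1-0.514)·(-4.1,1.46) + 0.514·(-5.1,0.17) = (-4.6140,0.7969)
  v4: (1-0.514)·(-1.21,-4.64) + 0.514·(-2.14,-5.23) = (-1.6880,-4.9433)
  v5: (1-0.514)·(2.25,-0.43) + 0.514·(7.33,-2.86) = (4.8611,-1.6790)
Shoelace sum Σ(x_i·y_{i+1} − x_{i+1}·y_i):
  i=1: 2.5919·5.0572 − -2.6663·4.7481 = +25.7678 (running +25.7678)
  i=2: -2.6663·0.7969 − -4.6140·5.0572 = +21.2089 (running +46.9767)
  i=3: -4.6140·-4.9433 − -1.6880·0.7969 = +24.1535 (running +71.1302)
  i=4: -1.6880·-1.6790 − 4.8611·-4.9433 = +26.8640 (running +97.9942)
  i=5: 4.8611·4.7481 − 2.5919·-1.6790 = +27.4329 (running +125.4271)
Area = |Σ|/2 = |125.4271|/2 = 62.7135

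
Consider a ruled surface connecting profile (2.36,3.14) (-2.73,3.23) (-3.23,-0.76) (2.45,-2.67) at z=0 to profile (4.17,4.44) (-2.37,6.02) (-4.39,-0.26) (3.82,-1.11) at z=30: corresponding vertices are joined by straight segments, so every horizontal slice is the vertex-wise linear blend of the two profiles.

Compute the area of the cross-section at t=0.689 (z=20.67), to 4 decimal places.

Cross-section at t=0.689: each vertex is (1-t)·p0[i] + t·p1[i].
  v1: (1-0.689)·(2.36,3.14) + 0.689·(4.17,4.44) = (3.6071,4.0357)
  v2: (1-0.689)·(-2.73,3.23) + 0.689·(-2.37,6.02) = (-2.4820,5.1523)
  v3: (1-0.689)·(-3.23,-0.76) + 0.689·(-4.39,-0.26) = (-4.0292,-0.4155)
  v4: (1-0.689)·(2.45,-2.67) + 0.689·(3.82,-1.11) = (3.3939,-1.5952)
Shoelace sum Σ(x_i·y_{i+1} − x_{i+1}·y_i):
  i=1: 3.6071·5.1523 − -2.4820·4.0357 = +28.6013 (running +28.6013)
  i=2: -2.4820·-0.4155 − -4.0292·5.1523 = +21.7911 (running +50.3924)
  i=3: -4.0292·-1.5952 − 3.3939·-0.4155 = +7.8375 (running +58.2299)
  i=4: 3.3939·4.0357 − 3.6071·-1.5952 = +19.4508 (running +77.6807)
Area = |Σ|/2 = |77.6807|/2 = 38.8403

Area at t=0.689: 38.8403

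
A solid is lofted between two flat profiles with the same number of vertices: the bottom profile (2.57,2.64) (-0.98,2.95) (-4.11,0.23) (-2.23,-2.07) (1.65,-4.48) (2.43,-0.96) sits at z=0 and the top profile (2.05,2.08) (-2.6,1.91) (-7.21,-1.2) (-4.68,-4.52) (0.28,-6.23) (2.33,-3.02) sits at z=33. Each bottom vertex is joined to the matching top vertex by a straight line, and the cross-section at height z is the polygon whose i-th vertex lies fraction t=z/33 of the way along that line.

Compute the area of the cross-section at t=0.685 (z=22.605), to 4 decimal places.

Area at t=0.685: 46.3902

Cross-section at t=0.685: each vertex is (1-t)·p0[i] + t·p1[i].
  v1: (1-0.685)·(2.57,2.64) + 0.685·(2.05,2.08) = (2.2138,2.2564)
  v2: (1-0.685)·(-0.98,2.95) + 0.685·(-2.6,1.91) = (-2.0897,2.2376)
  v3: (1-0.685)·(-4.11,0.23) + 0.685·(-7.21,-1.2) = (-6.2335,-0.7496)
  v4: (1-0.685)·(-2.23,-2.07) + 0.685·(-4.68,-4.52) = (-3.9082,-3.7482)
  v5: (1-0.685)·(1.65,-4.48) + 0.685·(0.28,-6.23) = (0.7115,-5.6788)
  v6: (1-0.685)·(2.43,-0.96) + 0.685·(2.33,-3.02) = (2.3615,-2.3711)
Shoelace sum Σ(x_i·y_{i+1} − x_{i+1}·y_i):
  i=1: 2.2138·2.2376 − -2.0897·2.2564 = +9.6688 (running +9.6688)
  i=2: -2.0897·-0.7496 − -6.2335·2.2376 = +15.5144 (running +25.1832)
  i=3: -6.2335·-3.7482 − -3.9082·-0.7496 = +20.4353 (running +45.6185)
  i=4: -3.9082·-5.6788 − 0.7115·-3.7482 = +24.8610 (running +70.4795)
  i=5: 0.7115·-2.3711 − 2.3615·-5.6788 = +11.7232 (running +82.2028)
  i=6: 2.3615·2.2564 − 2.2138·-2.3711 = +10.5776 (running +92.7804)
Area = |Σ|/2 = |92.7804|/2 = 46.3902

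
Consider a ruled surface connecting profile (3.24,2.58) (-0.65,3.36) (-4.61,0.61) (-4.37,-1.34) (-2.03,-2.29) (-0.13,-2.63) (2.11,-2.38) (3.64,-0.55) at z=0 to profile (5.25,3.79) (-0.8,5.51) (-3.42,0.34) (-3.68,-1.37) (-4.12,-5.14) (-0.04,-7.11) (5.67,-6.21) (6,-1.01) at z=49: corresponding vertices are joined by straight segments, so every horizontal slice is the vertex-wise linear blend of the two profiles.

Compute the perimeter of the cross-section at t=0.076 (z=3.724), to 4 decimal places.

Perimeter at t=0.076: 23.8158

Cross-section at t=0.076: each vertex is (1-t)·p0[i] + t·p1[i].
  v1: (1-0.076)·(3.24,2.58) + 0.076·(5.25,3.79) = (3.3928,2.6720)
  v2: (1-0.076)·(-0.65,3.36) + 0.076·(-0.8,5.51) = (-0.6614,3.5234)
  v3: (1-0.076)·(-4.61,0.61) + 0.076·(-3.42,0.34) = (-4.5196,0.5895)
  v4: (1-0.076)·(-4.37,-1.34) + 0.076·(-3.68,-1.37) = (-4.3176,-1.3423)
  v5: (1-0.076)·(-2.03,-2.29) + 0.076·(-4.12,-5.14) = (-2.1888,-2.5066)
  v6: (1-0.076)·(-0.13,-2.63) + 0.076·(-0.04,-7.11) = (-0.1232,-2.9705)
  v7: (1-0.076)·(2.11,-2.38) + 0.076·(5.67,-6.21) = (2.3806,-2.6711)
  v8: (1-0.076)·(3.64,-0.55) + 0.076·(6,-1.01) = (3.8194,-0.5850)
Perimeter = Σ |v_{i+1} − v_i|:
  edge 1→2: √(-4.0542² + 0.8514²) = 4.1426 (running 4.1426)
  edge 2→3: √(-3.8582² + -2.9339²) = 4.8470 (running 8.9896)
  edge 3→4: √(0.2020² + -1.9318²) = 1.9423 (running 10.9319)
  edge 4→5: √(2.1287² + -1.1643²) = 2.4263 (running 13.3582)
  edge 5→6: √(2.0657² + -0.4639²) = 2.1171 (running 15.4753)
  edge 6→7: √(2.5037² + 0.2994²) = 2.5216 (running 17.9969)
  edge 7→8: √(1.4388² + 2.0861²) = 2.5342 (running 20.5311)
  edge 8→1: √(-0.4266² + 3.2569²) = 3.2847 (running 23.8158)
Perimeter = 23.8158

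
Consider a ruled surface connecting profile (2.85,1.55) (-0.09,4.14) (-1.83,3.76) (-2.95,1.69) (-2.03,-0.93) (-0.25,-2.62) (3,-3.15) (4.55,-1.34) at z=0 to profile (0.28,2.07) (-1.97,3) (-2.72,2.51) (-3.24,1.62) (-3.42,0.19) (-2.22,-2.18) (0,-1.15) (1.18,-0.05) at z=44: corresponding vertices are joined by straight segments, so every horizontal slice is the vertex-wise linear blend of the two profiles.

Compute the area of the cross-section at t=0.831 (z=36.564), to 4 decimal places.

Cross-section at t=0.831: each vertex is (1-t)·p0[i] + t·p1[i].
  v1: (1-0.831)·(2.85,1.55) + 0.831·(0.28,2.07) = (0.7143,1.9821)
  v2: (1-0.831)·(-0.09,4.14) + 0.831·(-1.97,3) = (-1.6523,3.1927)
  v3: (1-0.831)·(-1.83,3.76) + 0.831·(-2.72,2.51) = (-2.5696,2.7212)
  v4: (1-0.831)·(-2.95,1.69) + 0.831·(-3.24,1.62) = (-3.1910,1.6318)
  v5: (1-0.831)·(-2.03,-0.93) + 0.831·(-3.42,0.19) = (-3.1851,0.0007)
  v6: (1-0.831)·(-0.25,-2.62) + 0.831·(-2.22,-2.18) = (-1.8871,-2.2544)
  v7: (1-0.831)·(3,-3.15) + 0.831·(0,-1.15) = (0.5070,-1.4880)
  v8: (1-0.831)·(4.55,-1.34) + 0.831·(1.18,-0.05) = (1.7495,-0.2680)
Shoelace sum Σ(x_i·y_{i+1} − x_{i+1}·y_i):
  i=1: 0.7143·3.1927 − -1.6523·1.9821 = +5.5556 (running +5.5556)
  i=2: -1.6523·2.7212 − -2.5696·3.1927 = +3.7076 (running +9.2632)
  i=3: -2.5696·1.6318 − -3.1910·2.7212 = +4.4903 (running +13.7535)
  i=4: -3.1910·0.0007 − -3.1851·1.6318 = +5.1952 (running +18.9488)
  i=5: -3.1851·-2.2544 − -1.8871·0.0007 = +7.1817 (running +26.1305)
  i=6: -1.8871·-1.4880 − 0.5070·-2.2544 = +3.9509 (running +30.0814)
  i=7: 0.5070·-0.2680 − 1.7495·-1.4880 = +2.4674 (running +32.5488)
  i=8: 1.7495·1.9821 − 0.7143·-0.2680 = +3.6592 (running +36.2080)
Area = |Σ|/2 = |36.2080|/2 = 18.1040

Area at t=0.831: 18.1040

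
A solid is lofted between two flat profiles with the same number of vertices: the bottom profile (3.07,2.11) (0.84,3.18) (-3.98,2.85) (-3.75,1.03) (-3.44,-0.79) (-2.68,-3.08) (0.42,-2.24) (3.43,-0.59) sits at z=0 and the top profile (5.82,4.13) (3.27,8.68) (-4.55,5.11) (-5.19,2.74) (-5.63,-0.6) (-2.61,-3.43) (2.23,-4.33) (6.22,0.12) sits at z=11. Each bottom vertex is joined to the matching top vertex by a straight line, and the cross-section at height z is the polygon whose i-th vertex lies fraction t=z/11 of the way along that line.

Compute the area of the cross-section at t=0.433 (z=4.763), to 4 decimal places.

Area at t=0.433: 61.3741

Cross-section at t=0.433: each vertex is (1-t)·p0[i] + t·p1[i].
  v1: (1-0.433)·(3.07,2.11) + 0.433·(5.82,4.13) = (4.2607,2.9847)
  v2: (1-0.433)·(0.84,3.18) + 0.433·(3.27,8.68) = (1.8922,5.5615)
  v3: (1-0.433)·(-3.98,2.85) + 0.433·(-4.55,5.11) = (-4.2268,3.8286)
  v4: (1-0.433)·(-3.75,1.03) + 0.433·(-5.19,2.74) = (-4.3735,1.7704)
  v5: (1-0.433)·(-3.44,-0.79) + 0.433·(-5.63,-0.6) = (-4.3883,-0.7077)
  v6: (1-0.433)·(-2.68,-3.08) + 0.433·(-2.61,-3.43) = (-2.6497,-3.2315)
  v7: (1-0.433)·(0.42,-2.24) + 0.433·(2.23,-4.33) = (1.2037,-3.1450)
  v8: (1-0.433)·(3.43,-0.59) + 0.433·(6.22,0.12) = (4.6381,-0.2826)
Shoelace sum Σ(x_i·y_{i+1} − x_{i+1}·y_i):
  i=1: 4.2607·5.5615 − 1.8922·2.9847 = +18.0486 (running +18.0486)
  i=2: 1.8922·3.8286 − -4.2268·5.5615 = +30.7518 (running +48.8004)
  i=3: -4.2268·1.7704 − -4.3735·3.8286 = +9.2611 (running +58.0615)
  i=4: -4.3735·-0.7077 − -4.3883·1.7704 = +10.8644 (running +68.9259)
  i=5: -4.3883·-3.2315 − -2.6497·-0.7077 = +12.3056 (running +81.2316)
  i=6: -2.6497·-3.1450 − 1.2037·-3.2315 = +12.2231 (running +93.4547)
  i=7: 1.2037·-0.2826 − 4.6381·-3.1450 = +14.2465 (running +107.7011)
  i=8: 4.6381·2.9847 − 4.2607·-0.2826 = +15.0470 (running +122.7482)
Area = |Σ|/2 = |122.7482|/2 = 61.3741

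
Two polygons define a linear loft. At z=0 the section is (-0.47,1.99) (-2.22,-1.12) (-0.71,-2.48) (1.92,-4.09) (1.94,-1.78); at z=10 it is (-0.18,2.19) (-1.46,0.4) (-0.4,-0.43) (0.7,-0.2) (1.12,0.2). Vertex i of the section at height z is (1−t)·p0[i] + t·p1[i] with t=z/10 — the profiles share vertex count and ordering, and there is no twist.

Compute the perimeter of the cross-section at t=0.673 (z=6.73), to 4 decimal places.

Perimeter at t=0.673: 9.9841

Cross-section at t=0.673: each vertex is (1-t)·p0[i] + t·p1[i].
  v1: (1-0.673)·(-0.47,1.99) + 0.673·(-0.18,2.19) = (-0.2748,2.1246)
  v2: (1-0.673)·(-2.22,-1.12) + 0.673·(-1.46,0.4) = (-1.7085,-0.0970)
  v3: (1-0.673)·(-0.71,-2.48) + 0.673·(-0.4,-0.43) = (-0.5014,-1.1003)
  v4: (1-0.673)·(1.92,-4.09) + 0.673·(0.7,-0.2) = (1.0989,-1.4720)
  v5: (1-0.673)·(1.94,-1.78) + 0.673·(1.12,0.2) = (1.3881,-0.4475)
Perimeter = Σ |v_{i+1} − v_i|:
  edge 1→2: √(-1.4337² + -2.2216²) = 2.6441 (running 2.6441)
  edge 2→3: √(1.2071² + -1.0033²) = 1.5697 (running 4.2137)
  edge 3→4: √(1.6003² + -0.3717²) = 1.6429 (running 5.8566)
  edge 4→5: √(0.2892² + 1.0246²) = 1.0646 (running 6.9213)
  edge 5→1: √(-1.6630² + 2.5721²) = 3.0628 (running 9.9841)
Perimeter = 9.9841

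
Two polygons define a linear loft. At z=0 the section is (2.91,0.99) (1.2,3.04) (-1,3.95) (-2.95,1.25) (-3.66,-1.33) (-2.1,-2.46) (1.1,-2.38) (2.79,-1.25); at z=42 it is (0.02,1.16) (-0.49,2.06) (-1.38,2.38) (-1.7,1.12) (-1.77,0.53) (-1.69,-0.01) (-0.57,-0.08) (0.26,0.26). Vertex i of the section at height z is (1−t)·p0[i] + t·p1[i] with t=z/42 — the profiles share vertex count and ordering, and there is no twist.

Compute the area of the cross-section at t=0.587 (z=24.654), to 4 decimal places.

Cross-section at t=0.587: each vertex is (1-t)·p0[i] + t·p1[i].
  v1: (1-0.587)·(2.91,0.99) + 0.587·(0.02,1.16) = (1.2136,1.0898)
  v2: (1-0.587)·(1.2,3.04) + 0.587·(-0.49,2.06) = (0.2080,2.4647)
  v3: (1-0.587)·(-1,3.95) + 0.587·(-1.38,2.38) = (-1.2231,3.0284)
  v4: (1-0.587)·(-2.95,1.25) + 0.587·(-1.7,1.12) = (-2.2163,1.1737)
  v5: (1-0.587)·(-3.66,-1.33) + 0.587·(-1.77,0.53) = (-2.5506,-0.2382)
  v6: (1-0.587)·(-2.1,-2.46) + 0.587·(-1.69,-0.01) = (-1.8593,-1.0219)
  v7: (1-0.587)·(1.1,-2.38) + 0.587·(-0.57,-0.08) = (0.1197,-1.0299)
  v8: (1-0.587)·(2.79,-1.25) + 0.587·(0.26,0.26) = (1.3049,-0.3636)
Shoelace sum Σ(x_i·y_{i+1} − x_{i+1}·y_i):
  i=1: 1.2136·2.4647 − 0.2080·1.0898 = +2.7645 (running +2.7645)
  i=2: 0.2080·3.0284 − -1.2231·2.4647 = +3.6443 (running +6.4088)
  i=3: -1.2231·1.1737 − -2.2163·3.0284 = +5.2762 (running +11.6851)
  i=4: -2.2163·-0.2382 − -2.5506·1.1737 = +3.5214 (running +15.2065)
  i=5: -2.5506·-1.0219 − -1.8593·-0.2382 = +2.1634 (running +17.3699)
  i=6: -1.8593·-1.0299 − 0.1197·-1.0219 = +2.0372 (running +19.4072)
  i=7: 0.1197·-0.3636 − 1.3049·-1.0299 = +1.3004 (running +20.7076)
  i=8: 1.3049·1.0898 − 1.2136·-0.3636 = +1.8633 (running +22.5709)
Area = |Σ|/2 = |22.5709|/2 = 11.2855

Area at t=0.587: 11.2855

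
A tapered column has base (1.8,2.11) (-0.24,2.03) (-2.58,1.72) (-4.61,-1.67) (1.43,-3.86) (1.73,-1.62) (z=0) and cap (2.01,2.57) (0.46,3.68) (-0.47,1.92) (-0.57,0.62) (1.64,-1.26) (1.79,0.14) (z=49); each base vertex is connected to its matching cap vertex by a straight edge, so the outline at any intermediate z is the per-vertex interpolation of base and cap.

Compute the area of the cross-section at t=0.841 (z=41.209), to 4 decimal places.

Area at t=0.841: 10.2367

Cross-section at t=0.841: each vertex is (1-t)·p0[i] + t·p1[i].
  v1: (1-0.841)·(1.8,2.11) + 0.841·(2.01,2.57) = (1.9766,2.4969)
  v2: (1-0.841)·(-0.24,2.03) + 0.841·(0.46,3.68) = (0.3487,3.4177)
  v3: (1-0.841)·(-2.58,1.72) + 0.841·(-0.47,1.92) = (-0.8055,1.8882)
  v4: (1-0.841)·(-4.61,-1.67) + 0.841·(-0.57,0.62) = (-1.2124,0.2559)
  v5: (1-0.841)·(1.43,-3.86) + 0.841·(1.64,-1.26) = (1.6066,-1.6734)
  v6: (1-0.841)·(1.73,-1.62) + 0.841·(1.79,0.14) = (1.7805,-0.1398)
Shoelace sum Σ(x_i·y_{i+1} − x_{i+1}·y_i):
  i=1: 1.9766·3.4177 − 0.3487·2.4969 = +5.8847 (running +5.8847)
  i=2: 0.3487·1.8882 − -0.8055·3.4177 = +3.4113 (running +9.2960)
  i=3: -0.8055·0.2559 − -1.2124·1.8882 = +2.0831 (running +11.3791)
  i=4: -1.2124·-1.6734 − 1.6066·0.2559 = +1.6176 (running +12.9967)
  i=5: 1.6066·-0.1398 − 1.7805·-1.6734 = +2.7548 (running +15.7515)
  i=6: 1.7805·2.4969 − 1.9766·-0.1398 = +4.7220 (running +20.4734)
Area = |Σ|/2 = |20.4734|/2 = 10.2367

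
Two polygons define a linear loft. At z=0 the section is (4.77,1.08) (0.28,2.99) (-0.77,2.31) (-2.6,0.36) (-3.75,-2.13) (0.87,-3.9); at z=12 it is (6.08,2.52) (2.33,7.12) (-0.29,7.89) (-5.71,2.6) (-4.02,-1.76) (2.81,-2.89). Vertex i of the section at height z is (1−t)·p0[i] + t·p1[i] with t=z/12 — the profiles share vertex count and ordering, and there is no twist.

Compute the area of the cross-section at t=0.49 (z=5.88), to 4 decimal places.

Area at t=0.49: 53.0822

Cross-section at t=0.49: each vertex is (1-t)·p0[i] + t·p1[i].
  v1: (1-0.49)·(4.77,1.08) + 0.49·(6.08,2.52) = (5.4119,1.7856)
  v2: (1-0.49)·(0.28,2.99) + 0.49·(2.33,7.12) = (1.2845,5.0137)
  v3: (1-0.49)·(-0.77,2.31) + 0.49·(-0.29,7.89) = (-0.5348,5.0442)
  v4: (1-0.49)·(-2.6,0.36) + 0.49·(-5.71,2.6) = (-4.1239,1.4576)
  v5: (1-0.49)·(-3.75,-2.13) + 0.49·(-4.02,-1.76) = (-3.8823,-1.9487)
  v6: (1-0.49)·(0.87,-3.9) + 0.49·(2.81,-2.89) = (1.8206,-3.4051)
Shoelace sum Σ(x_i·y_{i+1} − x_{i+1}·y_i):
  i=1: 5.4119·5.0137 − 1.2845·1.7856 = +24.8400 (running +24.8400)
  i=2: 1.2845·5.0442 − -0.5348·5.0137 = +9.1606 (running +34.0006)
  i=3: -0.5348·1.4576 − -4.1239·5.0442 = +20.0223 (running +54.0229)
  i=4: -4.1239·-1.9487 − -3.8823·1.4576 = +13.6951 (running +67.7180)
  i=5: -3.8823·-3.4051 − 1.8206·-1.9487 = +16.7674 (running +84.4854)
  i=6: 1.8206·1.7856 − 5.4119·-3.4051 = +21.6789 (running +106.1643)
Area = |Σ|/2 = |106.1643|/2 = 53.0822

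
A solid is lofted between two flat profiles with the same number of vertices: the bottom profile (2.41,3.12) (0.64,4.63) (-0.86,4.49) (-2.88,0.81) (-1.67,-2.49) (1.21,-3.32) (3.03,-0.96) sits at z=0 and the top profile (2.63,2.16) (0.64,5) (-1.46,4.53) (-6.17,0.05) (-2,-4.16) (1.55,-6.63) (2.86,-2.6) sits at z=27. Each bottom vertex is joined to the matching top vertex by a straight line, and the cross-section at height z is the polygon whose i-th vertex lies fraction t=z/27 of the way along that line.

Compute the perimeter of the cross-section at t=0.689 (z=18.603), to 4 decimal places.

Perimeter at t=0.689: 28.1184

Cross-section at t=0.689: each vertex is (1-t)·p0[i] + t·p1[i].
  v1: (1-0.689)·(2.41,3.12) + 0.689·(2.63,2.16) = (2.5616,2.4586)
  v2: (1-0.689)·(0.64,4.63) + 0.689·(0.64,5) = (0.6400,4.8849)
  v3: (1-0.689)·(-0.86,4.49) + 0.689·(-1.46,4.53) = (-1.2734,4.5176)
  v4: (1-0.689)·(-2.88,0.81) + 0.689·(-6.17,0.05) = (-5.1468,0.2864)
  v5: (1-0.689)·(-1.67,-2.49) + 0.689·(-2,-4.16) = (-1.8974,-3.6406)
  v6: (1-0.689)·(1.21,-3.32) + 0.689·(1.55,-6.63) = (1.4443,-5.6006)
  v7: (1-0.689)·(3.03,-0.96) + 0.689·(2.86,-2.6) = (2.9129,-2.0900)
Perimeter = Σ |v_{i+1} − v_i|:
  edge 1→2: √(-1.9216² + 2.4264²) = 3.0951 (running 3.0951)
  edge 2→3: √(-1.9134² + -0.3674²) = 1.9483 (running 5.0435)
  edge 3→4: √(-3.8734² + -4.2312²) = 5.7364 (running 10.7799)
  edge 4→5: √(3.2494² + -3.9270²) = 5.0971 (running 15.8769)
  edge 5→6: √(3.3416² + -1.9600²) = 3.8740 (running 19.7509)
  edge 6→7: √(1.4686² + 3.5106²) = 3.8054 (running 23.5564)
  edge 7→1: √(-0.3513² + 4.5485²) = 4.5621 (running 28.1184)
Perimeter = 28.1184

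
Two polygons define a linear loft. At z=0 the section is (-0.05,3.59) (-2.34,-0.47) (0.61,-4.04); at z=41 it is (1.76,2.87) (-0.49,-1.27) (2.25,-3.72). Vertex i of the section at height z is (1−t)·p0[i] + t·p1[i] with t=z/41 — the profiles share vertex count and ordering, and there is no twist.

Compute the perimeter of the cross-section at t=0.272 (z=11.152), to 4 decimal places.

Cross-section at t=0.272: each vertex is (1-t)·p0[i] + t·p1[i].
  v1: (1-0.272)·(-0.05,3.59) + 0.272·(1.76,2.87) = (0.4423,3.3942)
  v2: (1-0.272)·(-2.34,-0.47) + 0.272·(-0.49,-1.27) = (-1.8368,-0.6876)
  v3: (1-0.272)·(0.61,-4.04) + 0.272·(2.25,-3.72) = (1.0561,-3.9530)
Perimeter = Σ |v_{i+1} − v_i|:
  edge 1→2: √(-2.2791² + -4.0818²) = 4.6749 (running 4.6749)
  edge 2→3: √(2.8929² + -3.2654²) = 4.3625 (running 9.0374)
  edge 3→1: √(-0.6138² + 7.3471²) = 7.3727 (running 16.4102)
Perimeter = 16.4102

Perimeter at t=0.272: 16.4102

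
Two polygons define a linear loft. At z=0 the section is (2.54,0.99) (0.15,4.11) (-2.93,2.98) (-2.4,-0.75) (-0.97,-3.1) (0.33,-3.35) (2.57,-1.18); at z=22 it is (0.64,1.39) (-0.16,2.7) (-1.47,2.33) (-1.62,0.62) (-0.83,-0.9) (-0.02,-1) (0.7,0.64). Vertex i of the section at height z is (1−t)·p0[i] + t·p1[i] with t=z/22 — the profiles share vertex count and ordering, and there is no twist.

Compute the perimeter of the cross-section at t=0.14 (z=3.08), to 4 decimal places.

Perimeter at t=0.14: 18.8247

Cross-section at t=0.14: each vertex is (1-t)·p0[i] + t·p1[i].
  v1: (1-0.14)·(2.54,0.99) + 0.14·(0.64,1.39) = (2.2740,1.0460)
  v2: (1-0.14)·(0.15,4.11) + 0.14·(-0.16,2.7) = (0.1066,3.9126)
  v3: (1-0.14)·(-2.93,2.98) + 0.14·(-1.47,2.33) = (-2.7256,2.8890)
  v4: (1-0.14)·(-2.4,-0.75) + 0.14·(-1.62,0.62) = (-2.2908,-0.5582)
  v5: (1-0.14)·(-0.97,-3.1) + 0.14·(-0.83,-0.9) = (-0.9504,-2.7920)
  v6: (1-0.14)·(0.33,-3.35) + 0.14·(-0.02,-1) = (0.2810,-3.0210)
  v7: (1-0.14)·(2.57,-1.18) + 0.14·(0.7,0.64) = (2.3082,-0.9252)
Perimeter = Σ |v_{i+1} − v_i|:
  edge 1→2: √(-2.1674² + 2.8666²) = 3.5937 (running 3.5937)
  edge 2→3: √(-2.8322² + -1.0236²) = 3.0115 (running 6.6052)
  edge 3→4: √(0.4348² + -3.4472²) = 3.4745 (running 10.0798)
  edge 4→5: √(1.3404² + -2.2338²) = 2.6051 (running 12.6849)
  edge 5→6: √(1.2314² + -0.2290²) = 1.2525 (running 13.9374)
  edge 6→7: √(2.0272² + 2.0958²) = 2.9158 (running 16.8532)
  edge 7→1: √(-0.0342² + 1.9712²) = 1.9715 (running 18.8247)
Perimeter = 18.8247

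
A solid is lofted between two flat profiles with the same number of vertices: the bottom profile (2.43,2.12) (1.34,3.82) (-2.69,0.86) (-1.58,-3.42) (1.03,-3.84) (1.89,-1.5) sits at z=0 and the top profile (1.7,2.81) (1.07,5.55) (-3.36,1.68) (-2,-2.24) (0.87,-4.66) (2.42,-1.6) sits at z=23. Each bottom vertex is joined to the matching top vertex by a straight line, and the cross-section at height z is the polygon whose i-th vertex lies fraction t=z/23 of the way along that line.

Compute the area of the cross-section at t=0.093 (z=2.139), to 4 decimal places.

Cross-section at t=0.093: each vertex is (1-t)·p0[i] + t·p1[i].
  v1: (1-0.093)·(2.43,2.12) + 0.093·(1.7,2.81) = (2.3621,2.1842)
  v2: (1-0.093)·(1.34,3.82) + 0.093·(1.07,5.55) = (1.3149,3.9809)
  v3: (1-0.093)·(-2.69,0.86) + 0.093·(-3.36,1.68) = (-2.7523,0.9363)
  v4: (1-0.093)·(-1.58,-3.42) + 0.093·(-2,-2.24) = (-1.6191,-3.3103)
  v5: (1-0.093)·(1.03,-3.84) + 0.093·(0.87,-4.66) = (1.0151,-3.9163)
  v6: (1-0.093)·(1.89,-1.5) + 0.093·(2.42,-1.6) = (1.9393,-1.5093)
Shoelace sum Σ(x_i·y_{i+1} − x_{i+1}·y_i):
  i=1: 2.3621·3.9809 − 1.3149·2.1842 = +6.5314 (running +6.5314)
  i=2: 1.3149·0.9363 − -2.7523·3.9809 = +12.1877 (running +18.7191)
  i=3: -2.7523·-3.3103 − -1.6191·0.9363 = +10.6267 (running +29.3458)
  i=4: -1.6191·-3.9163 − 1.0151·-3.3103 = +9.7010 (running +39.0468)
  i=5: 1.0151·-1.5093 − 1.9393·-3.9163 = +6.0626 (running +45.1094)
  i=6: 1.9393·2.1842 − 2.3621·-1.5093 = +7.8009 (running +52.9103)
Area = |Σ|/2 = |52.9103|/2 = 26.4551

Area at t=0.093: 26.4551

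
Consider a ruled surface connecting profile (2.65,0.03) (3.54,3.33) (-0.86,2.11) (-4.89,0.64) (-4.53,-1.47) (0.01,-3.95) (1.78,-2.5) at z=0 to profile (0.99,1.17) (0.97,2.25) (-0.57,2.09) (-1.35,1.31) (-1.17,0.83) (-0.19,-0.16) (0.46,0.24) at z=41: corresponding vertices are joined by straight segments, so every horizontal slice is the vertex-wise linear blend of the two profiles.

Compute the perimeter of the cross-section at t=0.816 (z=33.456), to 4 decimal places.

Perimeter at t=0.816: 10.5190

Cross-section at t=0.816: each vertex is (1-t)·p0[i] + t·p1[i].
  v1: (1-0.816)·(2.65,0.03) + 0.816·(0.99,1.17) = (1.2954,0.9602)
  v2: (1-0.816)·(3.54,3.33) + 0.816·(0.97,2.25) = (1.4429,2.4487)
  v3: (1-0.816)·(-0.86,2.11) + 0.816·(-0.57,2.09) = (-0.6234,2.0937)
  v4: (1-0.816)·(-4.89,0.64) + 0.816·(-1.35,1.31) = (-2.0014,1.1867)
  v5: (1-0.816)·(-4.53,-1.47) + 0.816·(-1.17,0.83) = (-1.7882,0.4068)
  v6: (1-0.816)·(0.01,-3.95) + 0.816·(-0.19,-0.16) = (-0.1532,-0.8574)
  v7: (1-0.816)·(1.78,-2.5) + 0.816·(0.46,0.24) = (0.7029,-0.2642)
Perimeter = Σ |v_{i+1} − v_i|:
  edge 1→2: √(0.1474² + 1.4885²) = 1.4958 (running 1.4958)
  edge 2→3: √(-2.0662² + -0.3550²) = 2.0965 (running 3.5923)
  edge 3→4: √(-1.3780² + -0.9070²) = 1.6497 (running 5.2420)
  edge 4→5: √(0.2131² + -0.7799²) = 0.8085 (running 6.0505)
  edge 5→6: √(1.6350² + -1.2642²) = 2.0668 (running 8.1172)
  edge 6→7: √(0.8561² + 0.5932²) = 1.0415 (running 9.1588)
  edge 7→1: √(0.5926² + 1.2244²) = 1.3603 (running 10.5190)
Perimeter = 10.5190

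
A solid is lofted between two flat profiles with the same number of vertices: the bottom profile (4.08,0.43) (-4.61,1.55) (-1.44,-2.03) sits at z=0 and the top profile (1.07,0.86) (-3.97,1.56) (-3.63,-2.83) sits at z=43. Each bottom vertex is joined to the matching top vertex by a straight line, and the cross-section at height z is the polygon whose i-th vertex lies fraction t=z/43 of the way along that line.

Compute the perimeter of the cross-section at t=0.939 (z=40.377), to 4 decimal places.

Cross-section at t=0.939: each vertex is (1-t)·p0[i] + t·p1[i].
  v1: (1-0.939)·(4.08,0.43) + 0.939·(1.07,0.86) = (1.2536,0.8338)
  v2: (1-0.939)·(-4.61,1.55) + 0.939·(-3.97,1.56) = (-4.0090,1.5594)
  v3: (1-0.939)·(-1.44,-2.03) + 0.939·(-3.63,-2.83) = (-3.4964,-2.7812)
Perimeter = Σ |v_{i+1} − v_i|:
  edge 1→2: √(-5.2627² + 0.7256²) = 5.3124 (running 5.3124)
  edge 2→3: √(0.5126² + -4.3406²) = 4.3708 (running 9.6832)
  edge 3→1: √(4.7500² + 3.6150²) = 5.9691 (running 15.6523)
Perimeter = 15.6523

Perimeter at t=0.939: 15.6523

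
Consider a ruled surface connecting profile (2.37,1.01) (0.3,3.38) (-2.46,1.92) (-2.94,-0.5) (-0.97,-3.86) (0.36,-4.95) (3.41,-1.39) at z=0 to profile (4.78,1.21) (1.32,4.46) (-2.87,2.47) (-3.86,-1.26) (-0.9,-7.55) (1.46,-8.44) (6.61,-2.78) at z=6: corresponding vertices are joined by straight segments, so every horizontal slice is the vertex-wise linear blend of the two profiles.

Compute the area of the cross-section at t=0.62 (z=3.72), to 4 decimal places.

Cross-section at t=0.62: each vertex is (1-t)·p0[i] + t·p1[i].
  v1: (1-0.62)·(2.37,1.01) + 0.62·(4.78,1.21) = (3.8642,1.1340)
  v2: (1-0.62)·(0.3,3.38) + 0.62·(1.32,4.46) = (0.9324,4.0496)
  v3: (1-0.62)·(-2.46,1.92) + 0.62·(-2.87,2.47) = (-2.7142,2.2610)
  v4: (1-0.62)·(-2.94,-0.5) + 0.62·(-3.86,-1.26) = (-3.5104,-0.9712)
  v5: (1-0.62)·(-0.97,-3.86) + 0.62·(-0.9,-7.55) = (-0.9266,-6.1478)
  v6: (1-0.62)·(0.36,-4.95) + 0.62·(1.46,-8.44) = (1.0420,-7.1138)
  v7: (1-0.62)·(3.41,-1.39) + 0.62·(6.61,-2.78) = (5.3940,-2.2518)
Shoelace sum Σ(x_i·y_{i+1} − x_{i+1}·y_i):
  i=1: 3.8642·4.0496 − 0.9324·1.1340 = +14.5911 (running +14.5911)
  i=2: 0.9324·2.2610 − -2.7142·4.0496 = +13.0996 (running +27.6907)
  i=3: -2.7142·-0.9712 − -3.5104·2.2610 = +10.5730 (running +38.2637)
  i=4: -3.5104·-6.1478 − -0.9266·-0.9712 = +20.6813 (running +58.9451)
  i=5: -0.9266·-7.1138 − 1.0420·-6.1478 = +12.9977 (running +71.9427)
  i=6: 1.0420·-2.2518 − 5.3940·-7.1138 = +36.0255 (running +107.9682)
  i=7: 5.3940·1.1340 − 3.8642·-2.2518 = +14.8182 (running +122.7864)
Area = |Σ|/2 = |122.7864|/2 = 61.3932

Area at t=0.62: 61.3932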